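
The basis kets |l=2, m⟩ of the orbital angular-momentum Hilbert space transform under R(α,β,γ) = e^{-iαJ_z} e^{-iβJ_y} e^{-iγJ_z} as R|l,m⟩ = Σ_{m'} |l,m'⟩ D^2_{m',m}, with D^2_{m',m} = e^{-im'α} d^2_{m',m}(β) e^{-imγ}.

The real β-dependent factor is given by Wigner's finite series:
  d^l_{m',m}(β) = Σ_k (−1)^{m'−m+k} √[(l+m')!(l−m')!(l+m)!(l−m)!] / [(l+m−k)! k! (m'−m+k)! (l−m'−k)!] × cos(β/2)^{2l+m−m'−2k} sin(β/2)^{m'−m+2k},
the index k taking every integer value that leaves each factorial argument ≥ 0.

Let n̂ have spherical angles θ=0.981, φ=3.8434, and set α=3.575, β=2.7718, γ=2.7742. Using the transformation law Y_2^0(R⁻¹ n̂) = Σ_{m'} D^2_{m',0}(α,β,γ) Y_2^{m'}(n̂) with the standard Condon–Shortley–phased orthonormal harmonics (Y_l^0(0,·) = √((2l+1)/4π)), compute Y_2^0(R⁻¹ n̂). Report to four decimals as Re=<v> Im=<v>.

Re=-0.2658 Im=0.0000

Need the full column D^2_{m',0} for m'=−2..2 at α=3.575, β=2.7718, γ=2.7742.
cos(β/2)=0.183845, sin(β/2)=0.982955
d^2_{-2,0}: single k=2 term ⇒ +0.079992;  D = +0.051775+0.060975i
d^2_{-1,0}: k∈[1..2] ⇒ +0.014961 -0.427689 = -0.412728;  D = +0.374567+0.173331i
d^2_{0,0}: k∈[0..2] ⇒ +0.001142 -0.130626 +0.933545 = +0.804061;  D = +0.804061+0.000000i
d^2_{1,0}: k∈[0..1] ⇒ -0.014961 +0.427689 = +0.412728;  D = -0.374567+0.173331i
d^2_{2,0}: single k=0 term ⇒ +0.079992;  D = +0.051775-0.060975i
Y_2^{m'}(θ=0.981,φ=3.8434) and Σ D·Y over m':
  (+0.0518+0.0610i)·(+0.0444-0.2631i)  (+0.3746+0.1733i)·(-0.2727+0.2305i)  (+0.8041+0.0000i)·(-0.0227+0.0000i)  (-0.3746+0.1733i)·(+0.2727+0.2305i)  (+0.0518-0.0610i)·(+0.0444+0.2631i)
Y_2^0(R⁻¹ n̂) = -0.265779+0.000000i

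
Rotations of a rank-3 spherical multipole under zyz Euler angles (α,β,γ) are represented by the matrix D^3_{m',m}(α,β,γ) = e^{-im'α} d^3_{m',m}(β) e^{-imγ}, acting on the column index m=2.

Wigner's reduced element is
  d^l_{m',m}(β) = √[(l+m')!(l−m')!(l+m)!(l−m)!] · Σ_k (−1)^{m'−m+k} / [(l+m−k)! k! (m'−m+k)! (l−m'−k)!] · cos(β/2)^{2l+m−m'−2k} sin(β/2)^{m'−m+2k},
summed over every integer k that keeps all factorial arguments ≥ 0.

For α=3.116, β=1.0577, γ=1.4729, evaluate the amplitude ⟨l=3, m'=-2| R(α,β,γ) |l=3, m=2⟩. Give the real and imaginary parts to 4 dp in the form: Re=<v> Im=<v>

D^3_{-2,2}(3.116,1.0577,1.4729) = e^{-i·-2·3.116}·d^3_{-2,2}(1.0577)·e^{-i·2·1.4729}. Compute d first:
c=cos(1.0577/2)=0.863388, s=sin(1.0577/2)=0.504541; N=√[1·120·120·1]=120.000000
Admissible k: 4..5 (factorial args all ≥0)
  k=4: (−1)^0·120.0000/(24)·0.8634^2·0.5045^4 = +0.241528
  k=5: (−1)^1·120.0000/(120)·0.8634^0·0.5045^6 = -0.016496
d^3_{-2,2}(1.0577) = +0.241528 -0.016496 = +0.225032
Phases: e^{-i·(-2)·3.116}=+0.998690-0.051163i, e^{-i·(2)·1.4729}=-0.980894-0.194544i ⇒ D=-0.222683-0.032428i

Re=-0.2227 Im=-0.0324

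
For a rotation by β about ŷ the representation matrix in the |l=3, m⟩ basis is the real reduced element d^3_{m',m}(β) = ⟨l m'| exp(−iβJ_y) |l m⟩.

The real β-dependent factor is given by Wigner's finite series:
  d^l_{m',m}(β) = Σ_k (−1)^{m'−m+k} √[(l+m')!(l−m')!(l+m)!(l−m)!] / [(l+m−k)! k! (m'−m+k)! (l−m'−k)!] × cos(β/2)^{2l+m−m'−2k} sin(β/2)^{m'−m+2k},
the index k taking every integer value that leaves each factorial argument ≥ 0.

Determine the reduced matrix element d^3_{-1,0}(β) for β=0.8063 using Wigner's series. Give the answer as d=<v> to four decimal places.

d^3_{-1,0}(β=0.8063) via Wigner's sum:
With c≡cos(β/2)=0.919830 and s≡sin(β/2)=0.392318, N=[2·24·6·6]^{1/2}=41.569219
k: max(0,(0)−(-1))=1 … min(3+(0),3−(-1))=3
  k=1: (−1)^0·41.5692/(12)·0.9198^5·0.3923^1 = +0.894882
  k=2: (−1)^1·41.5692/(4)·0.9198^3·0.3923^3 = -0.488369
  k=3: (−1)^2·41.5692/(12)·0.9198^1·0.3923^5 = +0.029613
d^3_{-1,0}(0.8063) = +0.894882 -0.488369 +0.029613 = +0.436127

d=0.4361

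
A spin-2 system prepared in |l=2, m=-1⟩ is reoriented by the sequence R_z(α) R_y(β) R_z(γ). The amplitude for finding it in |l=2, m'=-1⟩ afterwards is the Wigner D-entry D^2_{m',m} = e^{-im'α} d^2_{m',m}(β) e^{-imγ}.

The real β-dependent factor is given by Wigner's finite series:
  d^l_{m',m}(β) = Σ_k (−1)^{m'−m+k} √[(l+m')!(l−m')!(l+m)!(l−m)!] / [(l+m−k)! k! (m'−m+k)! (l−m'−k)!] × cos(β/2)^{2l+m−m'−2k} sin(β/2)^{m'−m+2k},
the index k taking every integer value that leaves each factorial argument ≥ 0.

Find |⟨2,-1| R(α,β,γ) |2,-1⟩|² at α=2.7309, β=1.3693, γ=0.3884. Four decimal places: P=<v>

Split into d^2_{-1,-1}(β=1.3693) × two z-phases.
Half-angle: c=0.774640, s=0.632402. N=√(1·6·1·6)=6.000000
k: max(0,(-1)−(-1))=0 … min(2+(-1),2−(-1))=1
  k=0: (−1)^0·6.0000/(6)·0.7746^4·0.6324^0 = +0.360081
  k=1: (−1)^1·6.0000/(2)·0.7746^2·0.6324^2 = -0.719959
d^2_{-1,-1}(1.3693) = +0.360081 -0.719959 = -0.359878
|D^2_{-1,-1}|² = |d^2_{-1,-1}(β)|² = (-0.359878)² = 0.129512 (the z-rotation phases have unit modulus)

P=0.1295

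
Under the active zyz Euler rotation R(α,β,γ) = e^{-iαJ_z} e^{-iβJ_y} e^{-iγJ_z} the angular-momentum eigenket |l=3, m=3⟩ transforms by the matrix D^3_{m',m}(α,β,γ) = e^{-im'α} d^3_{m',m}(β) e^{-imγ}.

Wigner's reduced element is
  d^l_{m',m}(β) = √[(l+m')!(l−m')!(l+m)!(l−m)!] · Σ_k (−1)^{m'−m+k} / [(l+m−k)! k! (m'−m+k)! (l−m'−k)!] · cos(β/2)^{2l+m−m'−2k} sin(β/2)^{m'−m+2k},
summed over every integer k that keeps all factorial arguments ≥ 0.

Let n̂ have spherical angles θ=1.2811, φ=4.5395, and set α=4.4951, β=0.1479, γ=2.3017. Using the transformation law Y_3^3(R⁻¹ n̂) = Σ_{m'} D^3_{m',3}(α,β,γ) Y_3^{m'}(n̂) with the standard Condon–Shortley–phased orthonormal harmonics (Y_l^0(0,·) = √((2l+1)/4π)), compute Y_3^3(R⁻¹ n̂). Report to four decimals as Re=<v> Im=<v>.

Need the full column D^3_{m',3} for m'=−3..3 at α=4.4951, β=0.1479, γ=2.3017.
cos(β/2)=0.997267, sin(β/2)=0.073883
d^3_{-3,3}: single k=6 term ⇒ +0.000000;  D = +0.000000+0.000000i
d^3_{-2,3}: single k=5 term ⇒ +0.000005;  D = -0.000003+0.000005i
d^3_{-1,3}: single k=4 term ⇒ +0.000115;  D = -0.000085-0.000077i
d^3_{0,3}: single k=3 term ⇒ +0.001789;  D = +0.001454-0.001042i
d^3_{1,3}: single k=2 term ⇒ +0.020911;  D = +0.008232+0.019222i
d^3_{2,3}: single k=1 term ⇒ +0.178515;  D = -0.175392+0.033247i
d^3_{3,3}: single k=0 term ⇒ +0.983713;  D = +0.029460-0.983272i
Y_3^{m'}(θ=1.2811,φ=4.5395) and Σ D·Y over m':
  (+0.0000+0.0000i)·(+0.1820-0.3189i)  (-0.0000+0.0000i)·(-0.2522-0.0909i)  (-0.0001-0.0001i)·(+0.0315-0.1806i)  (+0.0015-0.0010i)·(-0.2763+0.0000i)  (+0.0082+0.0192i)·(-0.0315-0.1806i)  (-0.1754+0.0332i)·(-0.2522+0.0909i)  (+0.0295-0.9833i)·(-0.1820-0.3189i)
Y_3^3(R⁻¹ n̂) = -0.274927+0.143476i

Re=-0.2749 Im=0.1435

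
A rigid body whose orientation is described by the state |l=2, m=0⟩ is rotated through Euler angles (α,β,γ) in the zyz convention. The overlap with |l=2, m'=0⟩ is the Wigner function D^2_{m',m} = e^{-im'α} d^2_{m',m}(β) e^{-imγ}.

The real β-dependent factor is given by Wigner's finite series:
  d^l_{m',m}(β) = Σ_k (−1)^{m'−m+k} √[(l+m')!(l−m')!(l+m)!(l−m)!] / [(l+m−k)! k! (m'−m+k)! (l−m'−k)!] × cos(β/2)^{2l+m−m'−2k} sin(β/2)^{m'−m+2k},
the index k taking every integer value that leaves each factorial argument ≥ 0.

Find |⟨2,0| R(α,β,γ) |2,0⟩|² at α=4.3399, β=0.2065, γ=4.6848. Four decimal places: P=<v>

P=0.8779

Split into d^2_{0,0}(β=0.2065) × two z-phases.
Half-angle: c=0.994674, s=0.103067. N=√(2·2·2·2)=4.000000
k∈{0,1,2} keeps every argument non-negative
  k=0: (−1)^0·4.0000/(4)·0.9947^4·0.1031^0 = +0.978867
  k=1: (−1)^1·4.0000/(1)·0.9947^2·0.1031^2 = -0.042040
  k=2: (−1)^2·4.0000/(4)·0.9947^0·0.1031^4 = +0.000113
d^2_{0,0}(0.2065) = +0.978867 -0.042040 +0.000113 = +0.936941
|D^2_{0,0}|² = |d^2_{0,0}(β)|² = (+0.936941)² = 0.877858 (the z-rotation phases have unit modulus)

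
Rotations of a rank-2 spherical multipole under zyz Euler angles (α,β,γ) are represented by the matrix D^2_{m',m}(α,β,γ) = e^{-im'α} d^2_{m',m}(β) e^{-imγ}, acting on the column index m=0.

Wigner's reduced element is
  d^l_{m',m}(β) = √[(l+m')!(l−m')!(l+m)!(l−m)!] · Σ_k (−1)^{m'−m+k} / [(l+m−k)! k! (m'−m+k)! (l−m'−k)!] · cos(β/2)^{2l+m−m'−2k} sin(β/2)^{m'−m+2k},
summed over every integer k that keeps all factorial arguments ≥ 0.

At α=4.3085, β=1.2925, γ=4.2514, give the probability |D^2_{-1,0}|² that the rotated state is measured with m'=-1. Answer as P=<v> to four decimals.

P=0.1047

Split into d^2_{-1,0}(β=1.2925) × two z-phases.
With c≡cos(β/2)=0.798348 and s≡sin(β/2)=0.602197, N=[1·6·2·2]^{1/2}=4.898979
k: max(0,(0)−(-1))=1 … min(2+(0),2−(-1))=2
  k=1: (−1)^0·4.8990/(2)·0.7983^3·0.6022^1 = +0.750568
  k=2: (−1)^1·4.8990/(2)·0.7983^1·0.6022^3 = -0.427054
d^2_{-1,0}(1.2925) = +0.750568 -0.427054 = +0.323514
|D^2_{-1,0}|² = |d^2_{-1,0}(β)|² = (+0.323514)² = 0.104661 (the z-rotation phases have unit modulus)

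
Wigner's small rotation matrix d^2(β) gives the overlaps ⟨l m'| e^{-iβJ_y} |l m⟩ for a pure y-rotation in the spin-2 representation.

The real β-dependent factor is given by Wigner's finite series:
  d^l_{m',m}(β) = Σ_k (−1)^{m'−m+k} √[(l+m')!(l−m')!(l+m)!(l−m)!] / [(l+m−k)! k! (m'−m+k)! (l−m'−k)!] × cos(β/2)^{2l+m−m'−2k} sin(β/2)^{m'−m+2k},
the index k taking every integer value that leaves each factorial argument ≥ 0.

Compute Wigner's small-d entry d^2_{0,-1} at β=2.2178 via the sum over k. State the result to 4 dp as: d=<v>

d^2_{0,-1}(β=2.2178) via Wigner's sum:
c=cos(2.2178/2)=0.445647, s=sin(2.2178/2)=0.895209; N=√[2·2·1·6]=4.898979
Admissible k: 0..1 (factorial args all ≥0)
  k=0: (−1)^1·4.8990/(2)·0.4456^3·0.8952^1 = -0.194076
  k=1: (−1)^2·4.8990/(2)·0.4456^1·0.8952^3 = +0.783140
d^2_{0,-1}(2.2178) = -0.194076 +0.783140 = +0.589064

d=0.5891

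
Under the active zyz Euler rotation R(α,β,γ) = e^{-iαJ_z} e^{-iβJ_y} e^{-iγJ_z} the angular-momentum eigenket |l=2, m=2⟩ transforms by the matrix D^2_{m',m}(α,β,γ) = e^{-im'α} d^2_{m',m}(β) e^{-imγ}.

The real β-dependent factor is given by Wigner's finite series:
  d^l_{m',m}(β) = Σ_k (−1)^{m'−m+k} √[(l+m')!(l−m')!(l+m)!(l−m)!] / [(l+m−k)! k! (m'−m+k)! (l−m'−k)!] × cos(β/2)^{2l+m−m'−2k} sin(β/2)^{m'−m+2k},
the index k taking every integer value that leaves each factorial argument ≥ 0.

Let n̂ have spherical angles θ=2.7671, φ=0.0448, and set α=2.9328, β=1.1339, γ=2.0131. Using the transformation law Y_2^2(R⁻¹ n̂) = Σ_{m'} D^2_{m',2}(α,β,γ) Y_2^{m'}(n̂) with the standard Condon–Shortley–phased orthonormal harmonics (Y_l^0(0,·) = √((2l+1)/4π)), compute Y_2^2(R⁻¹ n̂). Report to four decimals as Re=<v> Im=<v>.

Re=-0.0776 Im=0.1723

Need the full column D^2_{m',2} for m'=−2..2 at α=2.9328, β=1.1339, γ=2.0131.
cos(β/2)=0.843543, sin(β/2)=0.537062
d^2_{-2,2}: single k=4 term ⇒ +0.083195;  D = -0.022079+0.080212i
d^2_{-1,2}: single k=3 term ⇒ +0.261342;  D = +0.120079-0.232123i
d^2_{0,2}: single k=2 term ⇒ +0.502734;  D = -0.318529+0.388949i
d^2_{1,2}: single k=1 term ⇒ +0.644727;  D = +0.503014-0.403298i
d^2_{2,2}: single k=0 term ⇒ +0.506324;  D = -0.452104+0.227962i
Y_2^{m'}(θ=2.7671,φ=0.0448) and Σ D·Y over m':
  (-0.0221+0.0802i)·(+0.0515-0.0046i)  (+0.1201-0.2321i)·(-0.2627+0.0118i)  (-0.3185+0.3889i)·(+0.5042+0.0000i)  (+0.5030-0.4033i)·(+0.2627+0.0118i)  (-0.4521+0.2280i)·(+0.0515+0.0046i)
Y_2^2(R⁻¹ n̂) = -0.077588+0.172338i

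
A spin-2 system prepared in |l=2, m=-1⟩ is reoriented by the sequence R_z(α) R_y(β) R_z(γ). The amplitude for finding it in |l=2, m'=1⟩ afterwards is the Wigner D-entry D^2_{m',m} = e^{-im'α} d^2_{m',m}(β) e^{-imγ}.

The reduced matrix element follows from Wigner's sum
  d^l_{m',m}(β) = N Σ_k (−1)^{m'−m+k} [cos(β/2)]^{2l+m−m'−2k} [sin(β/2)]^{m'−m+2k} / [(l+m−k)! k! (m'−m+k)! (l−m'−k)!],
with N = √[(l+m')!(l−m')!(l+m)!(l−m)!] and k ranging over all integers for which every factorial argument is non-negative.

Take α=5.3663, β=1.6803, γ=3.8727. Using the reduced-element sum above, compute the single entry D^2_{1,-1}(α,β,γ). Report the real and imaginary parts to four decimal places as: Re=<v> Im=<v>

First d^2_{1,-1}(β=1.6803), then the phase factors e^{-i(1)α} and e^{-i(-1)γ}:
With c≡cos(β/2)=0.667351 and s≡sin(β/2)=0.744743, N=[6·1·1·6]^{1/2}=6.000000
Admissible k: 0..1 (factorial args all ≥0)
  k=0: (−1)^2·6.0000/(2)·0.6674^2·0.7447^2 = +0.741043
  k=1: (−1)^3·6.0000/(6)·0.6674^0·0.7447^4 = -0.307628
d^2_{1,-1}(1.6803) = +0.741043 -0.307628 = +0.433414
D = (+0.608295+0.793711i)·(+0.433414)·(-0.744435-0.667694i) = +0.033425-0.432124i

Re=0.0334 Im=-0.4321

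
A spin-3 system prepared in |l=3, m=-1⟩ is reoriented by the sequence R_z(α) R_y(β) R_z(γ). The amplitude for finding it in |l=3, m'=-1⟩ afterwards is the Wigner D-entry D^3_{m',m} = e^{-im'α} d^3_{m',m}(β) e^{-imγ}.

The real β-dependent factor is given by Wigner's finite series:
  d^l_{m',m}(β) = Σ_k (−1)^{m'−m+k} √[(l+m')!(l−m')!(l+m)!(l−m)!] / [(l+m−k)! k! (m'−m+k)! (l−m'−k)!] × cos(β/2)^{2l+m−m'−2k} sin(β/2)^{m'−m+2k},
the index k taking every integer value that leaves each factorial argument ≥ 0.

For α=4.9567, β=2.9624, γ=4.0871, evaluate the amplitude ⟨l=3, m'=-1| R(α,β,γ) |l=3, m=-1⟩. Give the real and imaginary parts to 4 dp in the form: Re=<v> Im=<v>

First d^3_{-1,-1}(β=2.9624), then the phase factors e^{-i(-1)α} and e^{-i(-1)γ}:
Half-angle: c=0.089477, s=0.995989. N=√(2·24·2·24)=48.000000
The bounds max(0,m−m')=0 and min(l+m,l−m')=2 give 3 terms
  k=0: (−1)^0·48.0000/(48)·0.0895^6·0.9960^0 = +0.000001
  k=1: (−1)^1·48.0000/(6)·0.0895^4·0.9960^2 = -0.000509
  k=2: (−1)^2·48.0000/(8)·0.0895^2·0.9960^4 = +0.047270
d^3_{-1,-1}(2.9624) = +0.000001 -0.000509 +0.047270 = +0.046762
D = (+0.241888-0.970304i)·(+0.046762)·(-0.585332-0.810794i) = -0.043409+0.017387i

Re=-0.0434 Im=0.0174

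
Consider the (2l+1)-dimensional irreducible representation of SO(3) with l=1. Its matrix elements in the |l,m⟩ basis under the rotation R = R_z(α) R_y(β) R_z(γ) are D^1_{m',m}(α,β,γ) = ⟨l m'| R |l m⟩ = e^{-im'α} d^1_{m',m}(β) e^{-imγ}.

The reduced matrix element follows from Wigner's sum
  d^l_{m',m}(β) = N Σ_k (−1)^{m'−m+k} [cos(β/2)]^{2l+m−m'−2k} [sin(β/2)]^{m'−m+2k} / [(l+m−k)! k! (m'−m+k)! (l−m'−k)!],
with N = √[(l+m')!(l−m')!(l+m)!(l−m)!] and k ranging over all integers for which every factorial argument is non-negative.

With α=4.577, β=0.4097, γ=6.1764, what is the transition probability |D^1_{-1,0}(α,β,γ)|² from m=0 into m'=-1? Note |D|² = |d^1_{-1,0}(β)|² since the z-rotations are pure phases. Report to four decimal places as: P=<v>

P=0.0793

First d^1_{-1,0}(β=0.4097), then the phase factors e^{-i(-1)α} and e^{-i(0)γ}:
c=cos(0.4097/2)=0.979092, s=sin(0.4097/2)=0.203420; N=√[1·2·1·1]=1.414214
The bounds max(0,m−m')=1 and min(l+m,l−m')=1 give 1 term
  k=1: (−1)^0·1.4142/(1)·0.9791^1·0.2034^1 = +0.281665
d^1_{-1,0}(0.4097) = +0.281665
|D^1_{-1,0}|² = |d^1_{-1,0}(β)|² = (+0.281665)² = 0.079335 (the z-rotation phases have unit modulus)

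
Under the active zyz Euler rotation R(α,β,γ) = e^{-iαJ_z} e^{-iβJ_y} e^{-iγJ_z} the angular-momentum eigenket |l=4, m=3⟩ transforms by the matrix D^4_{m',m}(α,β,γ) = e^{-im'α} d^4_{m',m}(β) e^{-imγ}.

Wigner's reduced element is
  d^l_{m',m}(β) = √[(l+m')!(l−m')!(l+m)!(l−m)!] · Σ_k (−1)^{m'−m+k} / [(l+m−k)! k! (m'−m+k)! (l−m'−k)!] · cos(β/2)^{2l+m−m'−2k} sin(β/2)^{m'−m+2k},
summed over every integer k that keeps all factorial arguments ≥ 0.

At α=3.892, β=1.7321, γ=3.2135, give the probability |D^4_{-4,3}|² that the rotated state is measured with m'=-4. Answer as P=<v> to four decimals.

P=0.0744

Split into d^4_{-4,3}(β=1.7321) × two z-phases.
c=cos(1.7321/2)=0.647841, s=sin(1.7321/2)=0.761776; N=√[1·40320·5040·1]=14255.272709
The bounds max(0,m−m')=7 and min(l+m,l−m')=7 give 1 term
  k=7: (−1)^0·14255.2727/(5040)·0.6478^1·0.7618^7 = +0.272775
d^4_{-4,3}(1.7321) = +0.272775
|D^4_{-4,3}|² = |d^4_{-4,3}(β)|² = (+0.272775)² = 0.074406 (the z-rotation phases have unit modulus)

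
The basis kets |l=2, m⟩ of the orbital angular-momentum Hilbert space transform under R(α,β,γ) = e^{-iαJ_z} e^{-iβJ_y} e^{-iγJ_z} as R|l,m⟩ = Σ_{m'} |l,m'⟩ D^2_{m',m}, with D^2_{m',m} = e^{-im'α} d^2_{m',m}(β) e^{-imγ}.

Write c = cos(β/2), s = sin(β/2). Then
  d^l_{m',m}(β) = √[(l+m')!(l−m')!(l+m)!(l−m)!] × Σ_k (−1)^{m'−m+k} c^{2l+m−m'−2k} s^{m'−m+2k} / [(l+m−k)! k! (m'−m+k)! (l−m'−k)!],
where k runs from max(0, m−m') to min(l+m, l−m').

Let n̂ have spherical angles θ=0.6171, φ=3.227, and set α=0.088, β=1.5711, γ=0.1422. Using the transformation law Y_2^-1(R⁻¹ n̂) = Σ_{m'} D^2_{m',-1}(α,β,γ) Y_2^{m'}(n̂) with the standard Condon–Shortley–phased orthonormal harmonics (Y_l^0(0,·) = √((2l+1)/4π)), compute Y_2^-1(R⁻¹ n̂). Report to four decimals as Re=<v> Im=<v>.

Need the full column D^2_{m',-1} for m'=−2..2 at α=0.088, β=1.5711, γ=0.1422.
cos(β/2)=0.706999, sin(β/2)=0.707214
d^2_{-2,-1}: single k=1 term ⇒ +0.499848;  D = +0.474756+0.156381i
d^2_{-1,-1}: k∈[0..1] ⇒ +0.249848 -0.750000 = -0.500152;  D = -0.486958-0.114121i
d^2_{0,-1}: k∈[0..1] ⇒ -0.612186 +0.612558 = +0.000372;  D = +0.000368+0.000053i
d^2_{1,-1}: k∈[0..1] ⇒ +0.750000 -0.250152 = +0.499848;  D = +0.499114+0.027079i
d^2_{2,-1}: single k=0 term ⇒ -0.500152;  D = -0.499866+0.016902i
Y_2^{m'}(θ=0.6171,φ=3.227) and Σ D·Y over m':
  (+0.4748+0.1564i)·(+0.1275-0.0220i)  (-0.4870-0.1141i)·(-0.3633+0.0311i)  (+0.0004+0.0001i)·(+0.3139+0.0000i)  (+0.4991+0.0271i)·(+0.3633+0.0311i)  (-0.4999+0.0169i)·(+0.1275+0.0220i)
Y_2^-1(R⁻¹ n̂) = +0.360898+0.052346i

Re=0.3609 Im=0.0523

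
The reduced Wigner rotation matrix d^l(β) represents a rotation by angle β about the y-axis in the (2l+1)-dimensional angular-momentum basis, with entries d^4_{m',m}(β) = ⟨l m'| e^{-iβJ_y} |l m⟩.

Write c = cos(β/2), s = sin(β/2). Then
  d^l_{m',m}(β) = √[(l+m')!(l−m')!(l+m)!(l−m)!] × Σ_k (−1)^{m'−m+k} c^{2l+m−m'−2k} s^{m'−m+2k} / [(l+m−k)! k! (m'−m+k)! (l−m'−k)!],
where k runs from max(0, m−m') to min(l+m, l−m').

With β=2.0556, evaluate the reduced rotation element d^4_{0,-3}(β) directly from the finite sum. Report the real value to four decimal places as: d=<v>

d^4_{0,-3}(β=2.0556) via Wigner's sum:
c=cos(2.0556/2)=0.516704, s=sin(2.0556/2)=0.856164; N=√[24·24·1·5040]=1703.830978
The bounds max(0,m−m')=0 and min(l+m,l−m')=1 give 2 terms
  k=0: (−1)^3·1703.8310/(144)·0.5167^5·0.8562^3 = -0.273491
  k=1: (−1)^4·1703.8310/(144)·0.5167^3·0.8562^5 = +0.750886
d^4_{0,-3}(2.0556) = -0.273491 +0.750886 = +0.477395

d=0.4774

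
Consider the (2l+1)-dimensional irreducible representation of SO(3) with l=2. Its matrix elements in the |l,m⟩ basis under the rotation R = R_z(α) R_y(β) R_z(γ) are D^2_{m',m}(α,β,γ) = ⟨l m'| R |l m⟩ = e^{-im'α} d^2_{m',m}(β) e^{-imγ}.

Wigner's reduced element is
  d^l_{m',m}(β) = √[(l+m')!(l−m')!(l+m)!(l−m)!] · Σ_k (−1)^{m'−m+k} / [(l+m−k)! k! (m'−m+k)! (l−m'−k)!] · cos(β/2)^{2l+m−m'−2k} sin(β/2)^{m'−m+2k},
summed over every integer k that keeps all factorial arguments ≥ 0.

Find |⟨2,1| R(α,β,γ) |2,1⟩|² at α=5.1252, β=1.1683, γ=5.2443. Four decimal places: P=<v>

P=0.0227

Split into d^2_{1,1}(β=1.1683) × two z-phases.
With c≡cos(β/2)=0.834181 and s≡sin(β/2)=0.551491, N=[6·1·6·1]^{1/2}=6.000000
k∈{0,1} keeps every argument non-negative
  k=0: (−1)^0·6.0000/(6)·0.8342^4·0.5515^0 = +0.484219
  k=1: (−1)^1·6.0000/(2)·0.8342^2·0.5515^2 = -0.634919
d^2_{1,1}(1.1683) = +0.484219 -0.634919 = -0.150700
|D^2_{1,1}|² = |d^2_{1,1}(β)|² = (-0.150700)² = 0.022711 (the z-rotation phases have unit modulus)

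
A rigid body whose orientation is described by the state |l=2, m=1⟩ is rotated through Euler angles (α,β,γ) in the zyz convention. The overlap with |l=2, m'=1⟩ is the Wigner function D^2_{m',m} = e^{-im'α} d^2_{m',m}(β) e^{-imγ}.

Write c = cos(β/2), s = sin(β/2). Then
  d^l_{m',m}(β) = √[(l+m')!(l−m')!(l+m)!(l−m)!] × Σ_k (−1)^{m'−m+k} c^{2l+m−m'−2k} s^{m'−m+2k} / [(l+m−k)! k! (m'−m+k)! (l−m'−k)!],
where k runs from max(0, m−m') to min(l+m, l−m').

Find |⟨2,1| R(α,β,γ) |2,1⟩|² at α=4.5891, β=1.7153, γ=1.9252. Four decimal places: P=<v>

P=0.3039

D^2_{1,1}(4.5891,1.7153,1.9252) = e^{-i·1·4.5891}·d^2_{1,1}(1.7153)·e^{-i·1·1.9252}. Compute d first:
c=cos(1.7153/2)=0.654217, s=sin(1.7153/2)=0.756307; N=√[6·1·6·1]=6.000000
Admissible k: 0..1 (factorial args all ≥0)
  k=0: (−1)^0·6.0000/(6)·0.6542^4·0.7563^0 = +0.183183
  k=1: (−1)^1·6.0000/(2)·0.6542^2·0.7563^2 = -0.734448
d^2_{1,1}(1.7153) = +0.183183 -0.734448 = -0.551264
|D^2_{1,1}|² = |d^2_{1,1}(β)|² = (-0.551264)² = 0.303892 (the z-rotation phases have unit modulus)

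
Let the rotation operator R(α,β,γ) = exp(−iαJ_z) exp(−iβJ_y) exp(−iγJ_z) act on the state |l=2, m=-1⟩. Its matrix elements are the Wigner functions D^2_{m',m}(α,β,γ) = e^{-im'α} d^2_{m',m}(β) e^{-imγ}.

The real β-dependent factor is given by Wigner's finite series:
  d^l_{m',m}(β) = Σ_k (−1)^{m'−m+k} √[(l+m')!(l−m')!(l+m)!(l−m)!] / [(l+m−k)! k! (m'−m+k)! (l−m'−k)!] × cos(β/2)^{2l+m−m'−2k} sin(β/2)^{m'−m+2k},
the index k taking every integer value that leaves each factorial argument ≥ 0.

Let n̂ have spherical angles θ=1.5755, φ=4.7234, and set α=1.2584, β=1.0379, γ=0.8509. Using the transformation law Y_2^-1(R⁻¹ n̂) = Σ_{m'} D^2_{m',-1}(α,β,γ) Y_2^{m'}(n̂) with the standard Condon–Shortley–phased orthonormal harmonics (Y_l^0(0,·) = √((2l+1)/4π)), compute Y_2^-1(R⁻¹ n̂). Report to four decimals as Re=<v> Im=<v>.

Need the full column D^2_{m',-1} for m'=−2..2 at α=1.2584, β=1.0379, γ=0.8509.
cos(β/2)=0.868340, sin(β/2)=0.495969
d^2_{-2,-1}: single k=1 term ⇒ +0.649463;  D = -0.632932-0.145600i
d^2_{-1,-1}: k∈[0..1] ⇒ +0.568539 -0.556429 = +0.012110;  D = -0.006211+0.010396i
d^2_{0,-1}: k∈[0..1] ⇒ -0.795426 +0.259495 = -0.535932;  D = -0.353343-0.402953i
d^2_{1,-1}: k∈[0..1] ⇒ +0.556429 -0.060509 = +0.495920;  D = +0.455312-0.196541i
d^2_{2,-1}: single k=0 term ⇒ -0.211876;  D = +0.020120+0.210919i
Y_2^{m'}(θ=1.5755,φ=4.7234) and Σ D·Y over m':
  (-0.6329-0.1456i)·(-0.3862+0.0085i)  (-0.0062+0.0104i)·(-0.0000-0.0036i)  (-0.3533-0.4030i)·(-0.3154+0.0000i)  (+0.4553-0.1965i)·(+0.0000-0.0036i)  (+0.0201+0.2109i)·(-0.3862-0.0085i)
Y_2^-1(R⁻¹ n̂) = +0.350459+0.094661i

Re=0.3505 Im=0.0947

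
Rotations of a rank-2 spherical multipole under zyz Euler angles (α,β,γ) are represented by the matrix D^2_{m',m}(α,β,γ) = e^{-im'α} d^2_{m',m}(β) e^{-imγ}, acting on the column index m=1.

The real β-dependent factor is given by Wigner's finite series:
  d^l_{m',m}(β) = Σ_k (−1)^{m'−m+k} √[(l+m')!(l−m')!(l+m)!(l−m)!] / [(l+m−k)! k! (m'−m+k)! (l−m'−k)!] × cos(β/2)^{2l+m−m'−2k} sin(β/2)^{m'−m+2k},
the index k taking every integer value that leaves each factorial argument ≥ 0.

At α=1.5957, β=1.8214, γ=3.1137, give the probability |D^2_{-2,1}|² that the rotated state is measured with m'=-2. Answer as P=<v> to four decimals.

First d^2_{-2,1}(β=1.8214), then the phase factors e^{-i(-2)α} and e^{-i(1)γ}:
Half-angle: c=0.613193, s=0.789933. N=√(1·24·6·1)=12.000000
The bounds max(0,m−m')=3 and min(l+m,l−m')=3 give 1 term
  k=3: (−1)^0·12.0000/(6)·0.6132^1·0.7899^3 = +0.604503
d^2_{-2,1}(1.8214) = +0.604503
|D^2_{-2,1}|² = |d^2_{-2,1}(β)|² = (+0.604503)² = 0.365423 (the z-rotation phases have unit modulus)

P=0.3654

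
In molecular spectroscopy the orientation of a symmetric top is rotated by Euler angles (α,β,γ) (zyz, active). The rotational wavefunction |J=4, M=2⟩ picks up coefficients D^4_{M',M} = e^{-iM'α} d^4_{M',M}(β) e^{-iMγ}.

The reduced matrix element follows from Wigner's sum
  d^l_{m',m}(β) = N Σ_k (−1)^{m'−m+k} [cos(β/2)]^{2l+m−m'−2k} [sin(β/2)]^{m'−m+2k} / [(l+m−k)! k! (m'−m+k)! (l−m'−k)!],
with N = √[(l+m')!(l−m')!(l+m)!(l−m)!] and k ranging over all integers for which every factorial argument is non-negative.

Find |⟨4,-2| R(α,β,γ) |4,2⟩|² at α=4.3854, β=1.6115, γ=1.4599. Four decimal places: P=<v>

P=0.0387

Split into d^4_{-2,2}(β=1.6115) × two z-phases.
Half-angle: c=0.692570, s=0.721350. N=√(2·720·720·2)=1440.000000
Admissible k: 4..6 (factorial args all ≥0)
  k=4: (−1)^0·1440.0000/(96)·0.6926^4·0.7214^4 = +0.934398
  k=5: (−1)^1·1440.0000/(120)·0.6926^2·0.7214^6 = -0.810936
  k=6: (−1)^2·1440.0000/(1440)·0.6926^0·0.7214^8 = +0.073311
d^4_{-2,2}(1.6115) = +0.934398 -0.810936 +0.073311 = +0.196773
|D^4_{-2,2}|² = |d^4_{-2,2}(β)|² = (+0.196773)² = 0.038720 (the z-rotation phases have unit modulus)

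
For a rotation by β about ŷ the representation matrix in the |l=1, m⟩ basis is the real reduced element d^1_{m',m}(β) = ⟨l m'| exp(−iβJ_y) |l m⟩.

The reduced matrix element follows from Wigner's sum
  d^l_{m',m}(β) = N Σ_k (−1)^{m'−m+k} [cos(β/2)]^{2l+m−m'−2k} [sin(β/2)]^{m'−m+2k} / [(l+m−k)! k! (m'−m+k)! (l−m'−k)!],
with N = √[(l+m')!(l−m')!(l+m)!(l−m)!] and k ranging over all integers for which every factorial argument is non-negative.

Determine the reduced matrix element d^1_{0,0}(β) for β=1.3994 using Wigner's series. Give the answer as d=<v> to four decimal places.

d=0.1706

d^1_{0,0}(β=1.3994) via Wigner's sum:
Half-angle: c=0.765035, s=0.643988. N=√(1·1·1·1)=1.000000
k: max(0,(0)−(0))=0 … min(1+(0),1−(0))=1
  k=0: (−1)^0·1.0000/(1)·0.7650^2·0.6440^0 = +0.585279
  k=1: (−1)^1·1.0000/(1)·0.7650^0·0.6440^2 = -0.414721
d^1_{0,0}(1.3994) = +0.585279 -0.414721 = +0.170558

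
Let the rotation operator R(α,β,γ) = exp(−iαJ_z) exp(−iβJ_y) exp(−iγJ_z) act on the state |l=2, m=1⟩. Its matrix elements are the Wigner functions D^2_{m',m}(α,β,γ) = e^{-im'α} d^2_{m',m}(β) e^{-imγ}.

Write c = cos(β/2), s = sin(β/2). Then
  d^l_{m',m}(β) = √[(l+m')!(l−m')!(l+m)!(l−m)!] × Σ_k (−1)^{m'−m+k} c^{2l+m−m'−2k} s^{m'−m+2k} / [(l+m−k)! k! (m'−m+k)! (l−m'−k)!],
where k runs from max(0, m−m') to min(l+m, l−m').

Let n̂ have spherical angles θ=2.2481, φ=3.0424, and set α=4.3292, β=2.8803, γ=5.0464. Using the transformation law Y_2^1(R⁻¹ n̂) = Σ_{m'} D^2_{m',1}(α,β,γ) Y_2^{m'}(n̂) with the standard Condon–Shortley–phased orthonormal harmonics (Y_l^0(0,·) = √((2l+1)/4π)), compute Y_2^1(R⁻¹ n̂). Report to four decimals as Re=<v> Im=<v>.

Need the full column D^2_{m',1} for m'=−2..2 at α=4.3292, β=2.8803, γ=5.0464.
cos(β/2)=0.130275, sin(β/2)=0.991478
d^2_{-2,1}: single k=3 term ⇒ +0.253945;  D = -0.226363-0.115101i
d^2_{-1,1}: k∈[2..3] ⇒ +0.050051 -0.966345 = -0.916294;  D = -0.690564+0.602259i
d^2_{0,1}: k∈[1..2] ⇒ +0.005370 -0.311018 = -0.305649;  D = -0.100202-0.288757i
d^2_{1,1}: k∈[0..1] ⇒ +0.000288 -0.050051 = -0.049763;  D = +0.049702+0.002446i
d^2_{2,1}: single k=0 term ⇒ -0.004384;  D = -0.001837+0.003981i
Y_2^{m'}(θ=2.2481,φ=3.0424) and Σ D·Y over m':
  (-0.2264-0.1151i)·(+0.2300+0.0462i)  (-0.6906+0.6023i)·(+0.3754+0.0374i)  (-0.1002-0.2888i)·(+0.0562+0.0000i)  (+0.0497+0.0024i)·(-0.3754+0.0374i)  (-0.0018+0.0040i)·(+0.2300-0.0462i)
Y_2^1(R⁻¹ n̂) = -0.353116+0.149077i

Re=-0.3531 Im=0.1491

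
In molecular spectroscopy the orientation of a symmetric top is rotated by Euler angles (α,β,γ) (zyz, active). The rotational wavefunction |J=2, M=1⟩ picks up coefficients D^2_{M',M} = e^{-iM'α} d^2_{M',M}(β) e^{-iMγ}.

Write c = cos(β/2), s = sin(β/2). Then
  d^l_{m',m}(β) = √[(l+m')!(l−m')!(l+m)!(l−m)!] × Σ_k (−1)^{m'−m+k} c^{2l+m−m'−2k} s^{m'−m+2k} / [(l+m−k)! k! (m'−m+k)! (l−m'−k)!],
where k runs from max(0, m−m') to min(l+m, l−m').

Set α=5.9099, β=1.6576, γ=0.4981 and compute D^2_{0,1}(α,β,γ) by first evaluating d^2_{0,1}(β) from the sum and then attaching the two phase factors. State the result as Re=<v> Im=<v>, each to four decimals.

Split into d^2_{0,1}(β=1.6576) × two z-phases.
c=cos(1.6576/2)=0.675761, s=sin(1.6576/2)=0.737121; N=√[2·2·6·1]=4.898979
The bounds max(0,m−m')=1 and min(l+m,l−m')=2 give 2 terms
  k=1: (−1)^0·4.8990/(2)·0.6758^3·0.7371^1 = +0.557177
  k=2: (−1)^1·4.8990/(2)·0.6758^1·0.7371^3 = -0.662956
d^2_{0,1}(1.6576) = +0.557177 -0.662956 = -0.105779
Phases: e^{-i·(0)·5.9099}=+1.000000+0.000000i, e^{-i·(1)·0.4981}=+0.878492-0.477757i ⇒ D=-0.092926+0.050537i

Re=-0.0929 Im=0.0505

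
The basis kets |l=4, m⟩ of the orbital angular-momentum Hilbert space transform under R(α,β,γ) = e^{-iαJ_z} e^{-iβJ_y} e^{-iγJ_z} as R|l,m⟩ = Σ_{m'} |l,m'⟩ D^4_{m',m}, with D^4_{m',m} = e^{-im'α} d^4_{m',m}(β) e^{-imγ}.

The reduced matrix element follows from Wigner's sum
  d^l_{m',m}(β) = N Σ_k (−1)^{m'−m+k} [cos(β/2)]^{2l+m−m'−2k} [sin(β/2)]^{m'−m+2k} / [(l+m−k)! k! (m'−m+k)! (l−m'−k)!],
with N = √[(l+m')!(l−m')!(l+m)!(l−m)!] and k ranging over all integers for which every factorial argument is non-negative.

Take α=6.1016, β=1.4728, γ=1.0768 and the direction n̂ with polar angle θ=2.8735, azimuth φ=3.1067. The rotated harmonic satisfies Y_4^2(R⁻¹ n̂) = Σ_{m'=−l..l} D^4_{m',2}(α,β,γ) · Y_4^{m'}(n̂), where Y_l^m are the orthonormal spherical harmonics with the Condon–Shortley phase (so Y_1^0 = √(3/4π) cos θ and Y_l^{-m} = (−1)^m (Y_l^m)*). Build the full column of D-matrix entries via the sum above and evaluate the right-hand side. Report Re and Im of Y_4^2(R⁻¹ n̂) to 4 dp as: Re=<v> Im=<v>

Re=0.0212 Im=0.0269

Need the full column D^4_{m',2} for m'=−4..4 at α=6.1016, β=1.4728, γ=1.0768.
cos(β/2)=0.740891, sin(β/2)=0.671625
d^4_{-4,2}: single k=6 term ⇒ +0.266593;  D = -0.257520-0.068961i
d^4_{-3,2}: k∈[5..6] ⇒ +0.623854 -0.170886 = +0.452968;  D = -0.409197-0.194262i
d^4_{-2,2}: k∈[4..6] ⇒ +0.919637 -0.604577 +0.041401 = +0.356462;  D = -0.289115-0.208513i
d^4_{-1,2}: k∈[3..5] ⇒ +0.956462 -1.178973 +0.193767 = -0.028745;  D = +0.019894+0.020748i
d^4_{0,2}: k∈[2..4] ⇒ +0.707786 -1.551013 +0.477960 = -0.365267;  D = +0.201031+0.304970i
d^4_{1,2}: k∈[1..3] ⇒ +0.349176 -1.434694 +0.785982 = -0.299535;  D = +0.116981+0.275748i
d^4_{2,2}: k∈[0..2] ⇒ +0.090789 -0.895286 +0.919637 = +0.115141;  D = -0.025086-0.112375i
d^4_{3,2}: k∈[0..1] ⇒ -0.307944 +0.759168 = +0.451224;  D = -0.017164-0.450898i
d^4_{4,2}: single k=0 term ⇒ +0.394784;  D = +0.056472-0.390724i
Y_4^{m'}(θ=2.8735,φ=3.1067) and Σ D·Y over m':
  (-0.2575-0.0690i)·(+0.0022+0.0003i)  (-0.4092-0.1943i)·(+0.0223+0.0023i)  (-0.2891-0.2085i)·(+0.1290+0.0090i)  (+0.0199+0.0207i)·(+0.4238+0.0148i)  (+0.2010+0.3050i)·(+0.5676+0.0000i)  (+0.1170+0.2757i)·(-0.4238+0.0148i)  (-0.0251-0.1124i)·(+0.1290-0.0090i)  (-0.0172-0.4509i)·(-0.0223+0.0023i)  (+0.0565-0.3907i)·(+0.0022-0.0003i)
Y_4^2(R⁻¹ n̂) = +0.021151+0.026936i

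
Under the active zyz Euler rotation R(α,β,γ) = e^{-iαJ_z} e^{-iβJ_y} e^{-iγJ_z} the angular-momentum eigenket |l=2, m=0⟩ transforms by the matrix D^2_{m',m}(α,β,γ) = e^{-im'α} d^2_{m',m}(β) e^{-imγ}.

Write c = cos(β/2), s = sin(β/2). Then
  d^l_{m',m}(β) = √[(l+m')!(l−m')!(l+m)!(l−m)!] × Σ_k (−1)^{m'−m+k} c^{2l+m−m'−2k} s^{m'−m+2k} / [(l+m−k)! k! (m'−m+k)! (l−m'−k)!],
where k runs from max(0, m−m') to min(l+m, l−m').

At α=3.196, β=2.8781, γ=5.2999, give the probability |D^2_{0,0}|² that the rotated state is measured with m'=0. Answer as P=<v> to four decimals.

P=0.8068

Split into d^2_{0,0}(β=2.8781) × two z-phases.
With c≡cos(β/2)=0.131366 and s≡sin(β/2)=0.991334, N=[2·2·2·2]^{1/2}=4.000000
Admissible k: 0..2 (factorial args all ≥0)
  k=0: (−1)^0·4.0000/(4)·0.1314^4·0.9913^0 = +0.000298
  k=1: (−1)^1·4.0000/(1)·0.1314^2·0.9913^2 = -0.067836
  k=2: (−1)^2·4.0000/(4)·0.1314^0·0.9913^4 = +0.965784
d^2_{0,0}(2.8781) = +0.000298 -0.067836 +0.965784 = +0.898245
|D^2_{0,0}|² = |d^2_{0,0}(β)|² = (+0.898245)² = 0.806845 (the z-rotation phases have unit modulus)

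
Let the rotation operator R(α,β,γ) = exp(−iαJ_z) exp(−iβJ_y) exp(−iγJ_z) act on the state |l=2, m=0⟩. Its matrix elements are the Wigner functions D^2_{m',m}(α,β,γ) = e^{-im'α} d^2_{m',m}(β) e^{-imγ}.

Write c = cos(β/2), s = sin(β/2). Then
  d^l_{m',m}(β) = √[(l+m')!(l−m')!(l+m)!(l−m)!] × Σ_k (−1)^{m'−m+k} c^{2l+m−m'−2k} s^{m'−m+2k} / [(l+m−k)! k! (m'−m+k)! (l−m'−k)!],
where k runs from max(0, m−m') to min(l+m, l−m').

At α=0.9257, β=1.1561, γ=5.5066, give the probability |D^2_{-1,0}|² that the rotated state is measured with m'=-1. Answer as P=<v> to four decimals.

Split into d^2_{-1,0}(β=1.1561) × two z-phases.
Half-angle: c=0.837530, s=0.546392. N=√(1·6·2·2)=4.898979
Admissible k: 1..2 (factorial args all ≥0)
  k=1: (−1)^0·4.8990/(2)·0.8375^3·0.5464^1 = +0.786286
  k=2: (−1)^1·4.8990/(2)·0.8375^1·0.5464^3 = -0.334648
d^2_{-1,0}(1.1561) = +0.786286 -0.334648 = +0.451638
|D^2_{-1,0}|² = |d^2_{-1,0}(β)|² = (+0.451638)² = 0.203977 (the z-rotation phases have unit modulus)

P=0.2040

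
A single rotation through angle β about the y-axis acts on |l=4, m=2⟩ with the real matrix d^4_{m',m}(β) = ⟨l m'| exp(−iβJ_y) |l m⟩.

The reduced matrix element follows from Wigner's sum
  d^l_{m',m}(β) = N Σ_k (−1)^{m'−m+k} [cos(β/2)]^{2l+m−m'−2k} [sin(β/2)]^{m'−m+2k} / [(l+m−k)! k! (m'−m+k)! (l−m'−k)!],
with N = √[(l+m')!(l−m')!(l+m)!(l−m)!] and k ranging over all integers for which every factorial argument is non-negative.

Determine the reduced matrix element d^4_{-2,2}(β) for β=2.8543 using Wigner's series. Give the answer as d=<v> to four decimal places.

d=0.6955

d^4_{-2,2}(β=2.8543) via Wigner's sum:
Half-angle: c=0.143153, s=0.989701. N=√(2·720·720·2)=1440.000000
The bounds max(0,m−m')=4 and min(l+m,l−m')=6 give 3 terms
  k=4: (−1)^0·1440.0000/(96)·0.1432^4·0.9897^4 = +0.006044
  k=5: (−1)^1·1440.0000/(120)·0.1432^2·0.9897^6 = -0.231102
  k=6: (−1)^2·1440.0000/(1440)·0.1432^0·0.9897^8 = +0.920515
d^4_{-2,2}(2.8543) = +0.006044 -0.231102 +0.920515 = +0.695456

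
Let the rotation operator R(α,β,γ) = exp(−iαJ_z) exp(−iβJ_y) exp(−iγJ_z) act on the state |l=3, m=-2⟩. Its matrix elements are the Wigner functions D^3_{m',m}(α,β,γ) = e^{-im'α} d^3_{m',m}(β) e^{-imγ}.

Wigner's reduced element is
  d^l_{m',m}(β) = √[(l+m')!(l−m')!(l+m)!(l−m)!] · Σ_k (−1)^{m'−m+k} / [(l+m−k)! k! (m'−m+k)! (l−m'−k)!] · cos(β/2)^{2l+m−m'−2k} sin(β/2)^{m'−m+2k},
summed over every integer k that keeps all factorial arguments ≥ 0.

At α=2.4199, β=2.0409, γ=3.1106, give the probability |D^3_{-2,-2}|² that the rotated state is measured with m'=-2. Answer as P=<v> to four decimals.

D^3_{-2,-2}(2.4199,2.0409,3.1106) = e^{-i·-2·2.4199}·d^3_{-2,-2}(2.0409)·e^{-i·-2·3.1106}. Compute d first:
With c≡cos(β/2)=0.522982 and s≡sin(β/2)=0.852343, N=[1·120·1·120]^{1/2}=120.000000
k: max(0,(-2)−(-2))=0 … min(3+(-2),3−(-2))=1
  k=0: (−1)^0·120.0000/(120)·0.5230^6·0.8523^0 = +0.020461
  k=1: (−1)^1·120.0000/(24)·0.5230^4·0.8523^2 = -0.271736
d^3_{-2,-2}(2.0409) = +0.020461 -0.271736 = -0.251276
|D^3_{-2,-2}|² = |d^3_{-2,-2}(β)|² = (-0.251276)² = 0.063139 (the z-rotation phases have unit modulus)

P=0.0631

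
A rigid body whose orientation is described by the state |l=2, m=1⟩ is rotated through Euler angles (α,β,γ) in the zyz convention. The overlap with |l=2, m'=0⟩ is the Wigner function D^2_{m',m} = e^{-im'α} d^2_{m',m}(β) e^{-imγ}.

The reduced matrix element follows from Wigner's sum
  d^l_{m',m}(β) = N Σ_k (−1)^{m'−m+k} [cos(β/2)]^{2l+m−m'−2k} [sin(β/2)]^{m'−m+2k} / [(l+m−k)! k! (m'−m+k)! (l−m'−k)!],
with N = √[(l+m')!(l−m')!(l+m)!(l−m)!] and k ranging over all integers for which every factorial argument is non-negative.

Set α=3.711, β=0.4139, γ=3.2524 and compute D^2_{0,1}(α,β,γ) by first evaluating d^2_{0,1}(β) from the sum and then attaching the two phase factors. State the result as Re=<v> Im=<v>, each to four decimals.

Re=-0.4482 Im=0.0499

Split into d^2_{0,1}(β=0.4139) × two z-phases.
c=cos(0.4139/2)=0.978662, s=sin(0.4139/2)=0.205476; N=√[2·2·6·1]=4.898979
The bounds max(0,m−m')=1 and min(l+m,l−m')=2 give 2 terms
  k=1: (−1)^0·4.8990/(2)·0.9787^3·0.2055^1 = +0.471775
  k=2: (−1)^1·4.8990/(2)·0.9787^1·0.2055^3 = -0.020797
d^2_{0,1}(0.4139) = +0.471775 -0.020797 = +0.450979
Attach z-rotation phases: D = e^{-i(0)(3.711)}·(+0.450979)·e^{-i(1)(3.2524)} = -0.448213+0.049870i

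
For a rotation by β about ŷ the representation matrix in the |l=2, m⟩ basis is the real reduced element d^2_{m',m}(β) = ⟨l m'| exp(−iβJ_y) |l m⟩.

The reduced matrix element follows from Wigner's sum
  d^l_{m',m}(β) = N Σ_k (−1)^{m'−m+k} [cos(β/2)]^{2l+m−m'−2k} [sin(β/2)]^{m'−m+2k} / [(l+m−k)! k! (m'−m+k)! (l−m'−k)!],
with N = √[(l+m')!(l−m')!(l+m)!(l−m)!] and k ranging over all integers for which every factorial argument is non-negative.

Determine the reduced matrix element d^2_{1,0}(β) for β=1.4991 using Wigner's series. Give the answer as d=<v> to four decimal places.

d^2_{1,0}(β=1.4991) via Wigner's sum:
With c≡cos(β/2)=0.731996 and s≡sin(β/2)=0.681309, N=[6·1·2·2]^{1/2}=4.898979
The bounds max(0,m−m')=0 and min(l+m,l−m')=1 give 2 terms
  k=0: (−1)^1·4.8990/(2)·0.7320^3·0.6813^1 = -0.654554
  k=1: (−1)^2·4.8990/(2)·0.7320^1·0.6813^3 = +0.567045
d^2_{1,0}(1.4991) = -0.654554 +0.567045 = -0.087509

d=-0.0875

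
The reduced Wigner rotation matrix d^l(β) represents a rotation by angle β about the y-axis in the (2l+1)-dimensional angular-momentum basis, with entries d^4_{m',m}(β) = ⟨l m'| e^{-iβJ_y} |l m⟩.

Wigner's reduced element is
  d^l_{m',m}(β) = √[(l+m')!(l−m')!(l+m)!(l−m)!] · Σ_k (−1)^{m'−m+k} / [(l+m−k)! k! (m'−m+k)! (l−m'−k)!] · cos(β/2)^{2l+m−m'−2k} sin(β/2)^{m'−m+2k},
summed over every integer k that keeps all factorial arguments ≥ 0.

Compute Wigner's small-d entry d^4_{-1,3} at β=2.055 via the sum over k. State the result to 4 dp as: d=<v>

d=-0.3273

d^4_{-1,3}(β=2.055) via Wigner's sum:
With c≡cos(β/2)=0.516960 and s≡sin(β/2)=0.856009, N=[6·120·5040·1]^{1/2}=1904.940944
k: max(0,(3)−(-1))=4 … min(4+(3),4−(-1))=5
  k=4: (−1)^0·1904.9409/(144)·0.5170^4·0.8560^4 = +0.507297
  k=5: (−1)^1·1904.9409/(240)·0.5170^2·0.8560^6 = -0.834557
d^4_{-1,3}(2.055) = +0.507297 -0.834557 = -0.327260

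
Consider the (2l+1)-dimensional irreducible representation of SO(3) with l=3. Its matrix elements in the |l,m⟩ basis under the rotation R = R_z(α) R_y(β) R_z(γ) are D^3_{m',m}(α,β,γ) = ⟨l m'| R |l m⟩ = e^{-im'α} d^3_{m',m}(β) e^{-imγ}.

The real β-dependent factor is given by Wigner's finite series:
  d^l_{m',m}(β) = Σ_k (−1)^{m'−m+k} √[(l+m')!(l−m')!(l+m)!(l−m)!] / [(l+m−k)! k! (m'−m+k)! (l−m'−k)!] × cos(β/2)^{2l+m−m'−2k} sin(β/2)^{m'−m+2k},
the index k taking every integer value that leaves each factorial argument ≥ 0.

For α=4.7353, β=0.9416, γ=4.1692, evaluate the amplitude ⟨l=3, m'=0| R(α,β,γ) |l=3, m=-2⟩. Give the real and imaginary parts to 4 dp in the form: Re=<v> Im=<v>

Split into d^3_{0,-2}(β=0.9416) × two z-phases.
Half-angle: c=0.891206, s=0.453599. N=√(6·6·1·120)=65.726707
Admissible k: 0..1 (factorial args all ≥0)
  k=0: (−1)^2·65.7267/(12)·0.8912^4·0.4536^2 = +0.710914
  k=1: (−1)^3·65.7267/(12)·0.8912^2·0.4536^4 = -0.184165
d^3_{0,-2}(0.9416) = +0.710914 -0.184165 = +0.526750
D = (+1.000000+0.000000i)·(+0.526750)·(-0.465694+0.884946i) = -0.245304+0.466145i

Re=-0.2453 Im=0.4661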